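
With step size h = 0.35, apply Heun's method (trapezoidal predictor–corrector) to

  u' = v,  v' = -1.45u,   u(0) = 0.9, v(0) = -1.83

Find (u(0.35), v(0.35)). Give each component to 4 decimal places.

0.1796, -2.1242

Heun on (u,v): k1 = f(t_n, state_n); k2 = f(t_n + h, state_n + h·k1); state_{n+1} = state_n + (h/2)·(k1 + k2).
0.000000: (0.900000, -1.830000)
  k1 = (-1.830000, -1.305000)
  predictor → (0.259500, -2.286750)
  k2 = (-2.286750, -0.376275)
  → (0.179569, -2.124223)
(u(0.35), v(0.35)) ≈ (0.1796, -2.1242)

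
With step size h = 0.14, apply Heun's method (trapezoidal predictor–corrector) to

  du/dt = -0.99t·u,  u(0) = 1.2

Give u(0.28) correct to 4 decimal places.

1.1542

Heun: k1 = f(t_n, u_n); k2 = f(t_n + h, u_n + h·k1); u_{n+1} = u_n + (h/2)·(k1 + k2).
t=0.000000, u=1.200000:
  k1 = f(0.000000, 1.200000) = 0.000000
  k2 = f(0.140000, 1.200000) = -0.166320
  u ← 1.200000 + (0.14/2)·(0.000000 + (-0.166320)) = 1.188358
t=0.140000, u=1.188358:
  k1 = f(0.140000, 1.188358) = -0.164706
  k2 = f(0.280000, 1.165299) = -0.323021
  u ← 1.188358 + (0.14/2)·(-0.164706 + (-0.323021)) = 1.154217
u(0.28) ≈ 1.1542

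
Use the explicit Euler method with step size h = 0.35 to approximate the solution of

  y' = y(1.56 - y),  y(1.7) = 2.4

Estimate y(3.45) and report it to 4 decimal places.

1.5648

Euler: y_{n+1} = y_n + h·f(s_n, y_n).
s=1.700000, y=2.400000: f=-2.016000 → y ← 2.400000 + 0.35·(-2.016000) = 1.694400
s=2.050000, y=1.694400: f=-0.227727 → y ← 1.694400 + 0.35·(-0.227727) = 1.614695
s=2.400000, y=1.614695: f=-0.088316 → y ← 1.614695 + 0.35·(-0.088316) = 1.583785
s=2.750000, y=1.583785: f=-0.037670 → y ← 1.583785 + 0.35·(-0.037670) = 1.570600
s=3.100000, y=1.570600: f=-0.016649 → y ← 1.570600 + 0.35·(-0.016649) = 1.564773
y(3.45) ≈ 1.5648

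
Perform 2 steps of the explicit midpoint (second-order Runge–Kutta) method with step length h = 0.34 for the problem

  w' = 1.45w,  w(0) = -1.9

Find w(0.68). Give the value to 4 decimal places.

-4.9527

Midpoint: k1 = f(x_n, w_n); k2 = f(x_n + h/2, w_n + (h/2)·k1); w_{n+1} = w_n + h·k2.
x=0.000000, w=-1.900000:
  k1 = f(0.000000, -1.900000) = -2.755000
  k2 = f(0.170000, -2.368350) = -3.434107
  w ← -1.900000 + 0.34·(-3.434107) = -3.067597
x=0.340000, w=-3.067597:
  k1 = f(0.340000, -3.067597) = -4.448015
  k2 = f(0.510000, -3.823759) = -5.544451
  w ← -3.067597 + 0.34·(-5.544451) = -4.952710
w(0.68) ≈ -4.9527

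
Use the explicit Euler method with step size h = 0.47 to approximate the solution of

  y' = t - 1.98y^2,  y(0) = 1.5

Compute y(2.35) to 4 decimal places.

0.0877

Euler: y_{n+1} = y_n + h·f(t_n, y_n).
t=0.000000, y=1.500000: f=-4.455000 → y ← 1.500000 + 0.47·(-4.455000) = -0.593850
t=0.470000, y=-0.593850: f=-0.228262 → y ← -0.593850 + 0.47·(-0.228262) = -0.701133
t=0.940000, y=-0.701133: f=-0.033344 → y ← -0.701133 + 0.47·(-0.033344) = -0.716805
t=1.410000, y=-0.716805: f=0.392657 → y ← -0.716805 + 0.47·0.392657 = -0.532256
t=1.880000, y=-0.532256: f=1.319072 → y ← -0.532256 + 0.47·1.319072 = 0.087707
y(2.35) ≈ 0.0877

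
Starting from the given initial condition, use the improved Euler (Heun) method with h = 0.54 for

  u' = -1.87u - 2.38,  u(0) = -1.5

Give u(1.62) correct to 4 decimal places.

Heun: k1 = f(s_n, u_n); k2 = f(s_n + h, u_n + h·k1); u_{n+1} = u_n + (h/2)·(k1 + k2).
s=0.000000, u=-1.500000:
  k1 = f(0.000000, -1.500000) = 0.425000
  k2 = f(0.540000, -1.270500) = -0.004165
  u ← -1.500000 + (0.54/2)·(0.425000 + (-0.004165)) = -1.386375
s=0.540000, u=-1.386375:
  k1 = f(0.540000, -1.386375) = 0.212520
  k2 = f(1.080000, -1.271614) = -0.002083
  u ← -1.386375 + (0.54/2)·(0.212520 + (-0.002083)) = -1.329556
s=1.080000, u=-1.329556:
  k1 = f(1.080000, -1.329556) = 0.106270
  k2 = f(1.620000, -1.272170) = -0.001041
  u ← -1.329556 + (0.54/2)·(0.106270 + (-0.001041)) = -1.301145
u(1.62) ≈ -1.3011

-1.3011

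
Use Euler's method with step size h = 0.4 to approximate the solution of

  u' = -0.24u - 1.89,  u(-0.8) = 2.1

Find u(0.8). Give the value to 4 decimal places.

Euler: u_{n+1} = u_n + h·f(s_n, u_n).
s=-0.800000, u=2.100000: f=-2.394000 → u ← 2.100000 + 0.4·(-2.394000) = 1.142400
s=-0.400000, u=1.142400: f=-2.164176 → u ← 1.142400 + 0.4·(-2.164176) = 0.276730
s=0.000000, u=0.276730: f=-1.956415 → u ← 0.276730 + 0.4·(-1.956415) = -0.505836
s=0.400000, u=-0.505836: f=-1.768599 → u ← -0.505836 + 0.4·(-1.768599) = -1.213276
u(0.8) ≈ -1.2133

-1.2133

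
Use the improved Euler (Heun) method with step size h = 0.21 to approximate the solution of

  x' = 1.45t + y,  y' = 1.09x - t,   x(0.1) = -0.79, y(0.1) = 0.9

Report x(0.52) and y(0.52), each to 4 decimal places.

Heun on (x,y): k1 = f(t_n, state_n); k2 = f(t_n + h, state_n + h·k1); state_{n+1} = state_n + (h/2)·(k1 + k2).
0.100000: (-0.790000, 0.900000)
  k1 = (1.045000, -0.961100)
  predictor → (-0.570550, 0.698169)
  k2 = (1.147669, -0.931900)
  → (-0.559770, 0.701235)
0.310000: (-0.559770, 0.701235)
  k1 = (1.150735, -0.920149)
  predictor → (-0.318115, 0.508004)
  k2 = (1.262004, -0.866746)
  → (-0.306432, 0.513611)
(x(0.52), y(0.52)) ≈ (-0.3064, 0.5136)

-0.3064, 0.5136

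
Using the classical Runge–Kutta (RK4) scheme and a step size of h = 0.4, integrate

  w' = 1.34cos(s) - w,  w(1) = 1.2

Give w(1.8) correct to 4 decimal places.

0.6234

RK4: k1 = f(s_n, w_n); k2 = f(s_n + h/2, w_n + (h/2)·k1); k3 = f(s_n + h/2, w_n + (h/2)·k2); k4 = f(s_n + h, w_n + h·k3); w_{n+1} = w_n + (h/6)·(k1 + 2k2 + 2k3 + k4).
s=1.000000, w=1.200000:
  k1 = f(1.000000, 1.200000) = -0.475995
  k2 = f(1.200000, 1.104801) = -0.619242
  k3 = f(1.200000, 1.076152) = -0.590592
  k4 = f(1.400000, 0.963763) = -0.736007
  w ← 1.200000 + (0.4/6)·(k1 + 2k2 + 2k3 + k4) = 0.957889
s=1.400000, w=0.957889:
  k1 = f(1.400000, 0.957889) = -0.730133
  k2 = f(1.600000, 0.811862) = -0.850989
  k3 = f(1.600000, 0.787691) = -0.826818
  k4 = f(1.800000, 0.627161) = -0.931612
  w ← 0.957889 + (0.4/6)·(k1 + 2k2 + 2k3 + k4) = 0.623398
w(1.8) ≈ 0.6234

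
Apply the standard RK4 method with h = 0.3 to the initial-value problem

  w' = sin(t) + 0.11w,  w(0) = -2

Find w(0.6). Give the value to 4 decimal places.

RK4: k1 = f(t_n, w_n); k2 = f(t_n + h/2, w_n + (h/2)·k1); k3 = f(t_n + h/2, w_n + (h/2)·k2); k4 = f(t_n + h, w_n + h·k3); w_{n+1} = w_n + (h/6)·(k1 + 2k2 + 2k3 + k4).
t=0.000000, w=-2.000000:
  k1 = f(0.000000, -2.000000) = -0.220000
  k2 = f(0.150000, -2.033000) = -0.074192
  k3 = f(0.150000, -2.011129) = -0.071786
  k4 = f(0.300000, -2.021536) = 0.073151
  w ← -2.000000 + (0.3/6)·(k1 + 2k2 + 2k3 + k4) = -2.021940
t=0.300000, w=-2.021940:
  k1 = f(0.300000, -2.021940) = 0.073107
  k2 = f(0.450000, -2.010974) = 0.213758
  k3 = f(0.450000, -1.989876) = 0.216079
  k4 = f(0.600000, -1.957116) = 0.349360
  w ← -2.021940 + (0.3/6)·(k1 + 2k2 + 2k3 + k4) = -1.957833
w(0.6) ≈ -1.9578

-1.9578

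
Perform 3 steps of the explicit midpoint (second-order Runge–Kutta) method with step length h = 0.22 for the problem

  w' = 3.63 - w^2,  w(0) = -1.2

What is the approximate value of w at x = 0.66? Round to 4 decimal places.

0.9069

Midpoint: k1 = f(x_n, w_n); k2 = f(x_n + h/2, w_n + (h/2)·k1); w_{n+1} = w_n + h·k2.
x=0.000000, w=-1.200000:
  k1 = f(0.000000, -1.200000) = 2.190000
  k2 = f(0.110000, -0.959100) = 2.710127
  w ← -1.200000 + 0.22·2.710127 = -0.603772
x=0.220000, w=-0.603772:
  k1 = f(0.220000, -0.603772) = 3.265459
  k2 = f(0.330000, -0.244571) = 3.570185
  w ← -0.603772 + 0.22·3.570185 = 0.181669
x=0.440000, w=0.181669:
  k1 = f(0.440000, 0.181669) = 3.596997
  k2 = f(0.550000, 0.577338) = 3.296681
  w ← 0.181669 + 0.22·3.296681 = 0.906938
w(0.66) ≈ 0.9069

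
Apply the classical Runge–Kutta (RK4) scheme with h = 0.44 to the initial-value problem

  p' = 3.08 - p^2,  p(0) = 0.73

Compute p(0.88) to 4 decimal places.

RK4: k1 = f(x_n, p_n); k2 = f(x_n + h/2, p_n + (h/2)·k1); k3 = f(x_n + h/2, p_n + (h/2)·k2); k4 = f(x_n + h, p_n + h·k3); p_{n+1} = p_n + (h/6)·(k1 + 2k2 + 2k3 + k4).
x=0.000000, p=0.730000:
  k1 = f(0.000000, 0.730000) = 2.547100
  k2 = f(0.220000, 1.290362) = 1.414966
  k3 = f(0.220000, 1.041292) = 1.995710
  k4 = f(0.440000, 1.608112) = 0.493975
  p ← 0.730000 + (0.44/6)·(k1 + 2k2 + 2k3 + k4) = 1.453245
x=0.440000, p=1.453245:
  k1 = f(0.440000, 1.453245) = 0.968080
  k2 = f(0.660000, 1.666222) = 0.303703
  k3 = f(0.660000, 1.520059) = 0.769420
  k4 = f(0.880000, 1.791789) = -0.130509
  p ← 1.453245 + (0.44/6)·(k1 + 2k2 + 2k3 + k4) = 1.672058
p(0.88) ≈ 1.6721

1.6721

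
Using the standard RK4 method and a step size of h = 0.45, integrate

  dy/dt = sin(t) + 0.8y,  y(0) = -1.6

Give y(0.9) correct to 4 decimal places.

-2.7955

RK4: k1 = f(t_n, y_n); k2 = f(t_n + h/2, y_n + (h/2)·k1); k3 = f(t_n + h/2, y_n + (h/2)·k2); k4 = f(t_n + h, y_n + h·k3); y_{n+1} = y_n + (h/6)·(k1 + 2k2 + 2k3 + k4).
t=0.000000, y=-1.600000:
  k1 = f(0.000000, -1.600000) = -1.280000
  k2 = f(0.225000, -1.888000) = -1.287294
  k3 = f(0.225000, -1.889641) = -1.288606
  k4 = f(0.450000, -2.179873) = -1.308933
  y ← -1.600000 + (0.45/6)·(k1 + 2k2 + 2k3 + k4) = -2.180555
t=0.450000, y=-2.180555:
  k1 = f(0.450000, -2.180555) = -1.309478
  k2 = f(0.675000, -2.475188) = -1.355253
  k3 = f(0.675000, -2.485487) = -1.363492
  k4 = f(0.900000, -2.794126) = -1.451974
  y ← -2.180555 + (0.45/6)·(k1 + 2k2 + 2k3 + k4) = -2.795476
y(0.9) ≈ -2.7955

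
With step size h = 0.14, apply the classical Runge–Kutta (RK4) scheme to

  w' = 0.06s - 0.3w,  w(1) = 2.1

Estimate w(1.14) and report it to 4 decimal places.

2.0224

RK4: k1 = f(s_n, w_n); k2 = f(s_n + h/2, w_n + (h/2)·k1); k3 = f(s_n + h/2, w_n + (h/2)·k2); k4 = f(s_n + h, w_n + h·k3); w_{n+1} = w_n + (h/6)·(k1 + 2k2 + 2k3 + k4).
s=1.000000, w=2.100000:
  k1 = f(1.000000, 2.100000) = -0.570000
  k2 = f(1.070000, 2.060100) = -0.553830
  k3 = f(1.070000, 2.061232) = -0.554170
  k4 = f(1.140000, 2.022416) = -0.538325
  w ← 2.100000 + (0.14/6)·(k1 + 2k2 + 2k3 + k4) = 2.022432
w(1.14) ≈ 2.0224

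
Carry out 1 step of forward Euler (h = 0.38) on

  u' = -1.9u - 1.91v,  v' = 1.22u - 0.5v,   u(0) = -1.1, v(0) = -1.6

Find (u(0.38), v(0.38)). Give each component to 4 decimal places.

Euler on (u,v): u_{n+1} = u_n + h·u', v_{n+1} = v_n + h·v'.
0.000000: (-1.100000, -1.600000); f=(5.146000, -0.542000) → (0.855480, -1.805960)
(u(0.38), v(0.38)) ≈ (0.8555, -1.8060)

0.8555, -1.8060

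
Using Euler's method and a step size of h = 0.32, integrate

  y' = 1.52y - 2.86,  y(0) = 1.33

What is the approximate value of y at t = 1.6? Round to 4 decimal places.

Euler: y_{n+1} = y_n + h·f(t_n, y_n).
t=0.000000, y=1.330000: f=-0.838400 → y ← 1.330000 + 0.32·(-0.838400) = 1.061712
t=0.320000, y=1.061712: f=-1.246198 → y ← 1.061712 + 0.32·(-1.246198) = 0.662929
t=0.640000, y=0.662929: f=-1.852348 → y ← 0.662929 + 0.32·(-1.852348) = 0.070177
t=0.960000, y=0.070177: f=-2.753331 → y ← 0.070177 + 0.32·(-2.753331) = -0.810889
t=1.280000, y=-0.810889: f=-4.092551 → y ← -0.810889 + 0.32·(-4.092551) = -2.120505
y(1.6) ≈ -2.1205

-2.1205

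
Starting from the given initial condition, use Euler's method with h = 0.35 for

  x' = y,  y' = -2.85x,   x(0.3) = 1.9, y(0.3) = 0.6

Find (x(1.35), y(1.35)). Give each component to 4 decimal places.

Euler on (x,y): x_{n+1} = x_n + h·x', y_{n+1} = y_n + h·y'.
0.300000: (1.900000, 0.600000); f=(0.600000, -5.415000) → (2.110000, -1.295250)
0.650000: (2.110000, -1.295250); f=(-1.295250, -6.013500) → (1.656662, -3.399975)
1.000000: (1.656662, -3.399975); f=(-3.399975, -4.721488) → (0.466671, -5.052496)
(x(1.35), y(1.35)) ≈ (0.4667, -5.0525)

0.4667, -5.0525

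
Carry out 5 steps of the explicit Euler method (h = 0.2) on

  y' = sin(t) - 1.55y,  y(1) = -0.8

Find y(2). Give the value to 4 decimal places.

Euler: y_{n+1} = y_n + h·f(t_n, y_n).
t=1.000000, y=-0.800000: f=2.081471 → y ← -0.800000 + 0.2·2.081471 = -0.383706
t=1.200000, y=-0.383706: f=1.526783 → y ← -0.383706 + 0.2·1.526783 = -0.078349
t=1.400000, y=-0.078349: f=1.106891 → y ← -0.078349 + 0.2·1.106891 = 0.143029
t=1.600000, y=0.143029: f=0.777879 → y ← 0.143029 + 0.2·0.777879 = 0.298605
t=1.800000, y=0.298605: f=0.511010 → y ← 0.298605 + 0.2·0.511010 = 0.400807
y(2) ≈ 0.4008

0.4008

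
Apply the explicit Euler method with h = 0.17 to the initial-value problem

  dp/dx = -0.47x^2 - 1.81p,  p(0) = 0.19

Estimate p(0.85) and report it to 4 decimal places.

-0.0263

Euler: p_{n+1} = p_n + h·f(x_n, p_n).
x=0.000000, p=0.190000: f=-0.343900 → p ← 0.190000 + 0.17·(-0.343900) = 0.131537
x=0.170000, p=0.131537: f=-0.251665 → p ← 0.131537 + 0.17·(-0.251665) = 0.088754
x=0.340000, p=0.088754: f=-0.214977 → p ← 0.088754 + 0.17·(-0.214977) = 0.052208
x=0.510000, p=0.052208: f=-0.216743 → p ← 0.052208 + 0.17·(-0.216743) = 0.015362
x=0.680000, p=0.015362: f=-0.245132 → p ← 0.015362 + 0.17·(-0.245132) = -0.026311
p(0.85) ≈ -0.0263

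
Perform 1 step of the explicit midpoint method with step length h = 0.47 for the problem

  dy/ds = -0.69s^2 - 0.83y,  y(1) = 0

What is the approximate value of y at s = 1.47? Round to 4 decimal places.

-0.4314

Midpoint: k1 = f(s_n, y_n); k2 = f(s_n + h/2, y_n + (h/2)·k1); y_{n+1} = y_n + h·k2.
s=1.000000, y=0.000000:
  k1 = f(1.000000, 0.000000) = -0.690000
  k2 = f(1.235000, -0.162150) = -0.917821
  y ← 0.000000 + 0.47·(-0.917821) = -0.431376
y(1.47) ≈ -0.4314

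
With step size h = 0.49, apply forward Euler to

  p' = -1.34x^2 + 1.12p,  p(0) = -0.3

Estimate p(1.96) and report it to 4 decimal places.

-4.4999

Euler: p_{n+1} = p_n + h·f(x_n, p_n).
x=0.000000, p=-0.300000: f=-0.336000 → p ← -0.300000 + 0.49·(-0.336000) = -0.464640
x=0.490000, p=-0.464640: f=-0.842131 → p ← -0.464640 + 0.49·(-0.842131) = -0.877284
x=0.980000, p=-0.877284: f=-2.269494 → p ← -0.877284 + 0.49·(-2.269494) = -1.989336
x=1.470000, p=-1.989336: f=-5.123663 → p ← -1.989336 + 0.49·(-5.123663) = -4.499931
p(1.96) ≈ -4.4999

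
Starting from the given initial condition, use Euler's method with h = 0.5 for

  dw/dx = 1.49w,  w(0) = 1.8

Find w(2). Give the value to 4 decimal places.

16.6899

Euler: w_{n+1} = w_n + h·f(x_n, w_n).
x=0.000000, w=1.800000: f=2.682000 → w ← 1.800000 + 0.5·2.682000 = 3.141000
x=0.500000, w=3.141000: f=4.680090 → w ← 3.141000 + 0.5·4.680090 = 5.481045
x=1.000000, w=5.481045: f=8.166757 → w ← 5.481045 + 0.5·8.166757 = 9.564424
x=1.500000, w=9.564424: f=14.250991 → w ← 9.564424 + 0.5·14.250991 = 16.689919
w(2) ≈ 16.6899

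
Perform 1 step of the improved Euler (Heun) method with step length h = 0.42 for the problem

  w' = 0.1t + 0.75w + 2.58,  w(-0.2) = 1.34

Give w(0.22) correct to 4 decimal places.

Heun: k1 = f(t_n, w_n); k2 = f(t_n + h, w_n + h·k1); w_{n+1} = w_n + (h/2)·(k1 + k2).
t=-0.200000, w=1.340000:
  k1 = f(-0.200000, 1.340000) = 3.565000
  k2 = f(0.220000, 2.837300) = 4.729975
  w ← 1.340000 + (0.42/2)·(3.565000 + 4.729975) = 3.081945
w(0.22) ≈ 3.0819

3.0819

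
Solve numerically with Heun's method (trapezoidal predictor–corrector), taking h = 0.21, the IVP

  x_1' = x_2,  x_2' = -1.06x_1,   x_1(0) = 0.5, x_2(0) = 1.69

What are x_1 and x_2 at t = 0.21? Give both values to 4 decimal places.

Heun on (x_1,x_2): k1 = f(t_n, state_n); k2 = f(t_n + h, state_n + h·k1); state_{n+1} = state_n + (h/2)·(k1 + k2).
0.000000: (0.500000, 1.690000)
  k1 = (1.690000, -0.530000)
  predictor → (0.854900, 1.578700)
  k2 = (1.578700, -0.906194)
  → (0.843214, 1.539200)
(x_1(0.21), x_2(0.21)) ≈ (0.8432, 1.5392)

0.8432, 1.5392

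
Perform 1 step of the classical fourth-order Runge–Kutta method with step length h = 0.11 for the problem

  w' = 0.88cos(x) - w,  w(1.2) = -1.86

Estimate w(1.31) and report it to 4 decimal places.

-1.6379

RK4: k1 = f(x_n, w_n); k2 = f(x_n + h/2, w_n + (h/2)·k1); k3 = f(x_n + h/2, w_n + (h/2)·k2); k4 = f(x_n + h, w_n + h·k3); w_{n+1} = w_n + (h/6)·(k1 + 2k2 + 2k3 + k4).
x=1.200000, w=-1.860000:
  k1 = f(1.200000, -1.860000) = 2.178875
  k2 = f(1.255000, -1.740162) = 2.013467
  k3 = f(1.255000, -1.749259) = 2.022564
  k4 = f(1.310000, -1.637518) = 1.864426
  w ← -1.860000 + (0.11/6)·(k1 + 2k2 + 2k3 + k4) = -1.637885
w(1.31) ≈ -1.6379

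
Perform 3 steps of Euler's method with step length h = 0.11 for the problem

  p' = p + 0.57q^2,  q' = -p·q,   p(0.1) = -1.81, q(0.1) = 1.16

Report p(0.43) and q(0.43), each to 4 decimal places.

-2.0587, 2.0591

Euler on (p,q): p_{n+1} = p_n + h·p', q_{n+1} = q_n + h·q'.
0.100000: (-1.810000, 1.160000); f=(-1.043008, 2.099600) → (-1.924731, 1.390956)
0.210000: (-1.924731, 1.390956); f=(-0.821918, 2.677216) → (-2.015142, 1.685450)
0.320000: (-2.015142, 1.685450); f=(-0.395920, 3.396420) → (-2.058693, 2.059056)
(p(0.43), q(0.43)) ≈ (-2.0587, 2.0591)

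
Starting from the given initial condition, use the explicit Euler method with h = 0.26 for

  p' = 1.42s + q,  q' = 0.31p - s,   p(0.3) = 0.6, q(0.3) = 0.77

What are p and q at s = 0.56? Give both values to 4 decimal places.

Euler on (p,q): p_{n+1} = p_n + h·p', q_{n+1} = q_n + h·q'.
0.300000: (0.600000, 0.770000); f=(1.196000, -0.114000) → (0.910960, 0.740360)
(p(0.56), q(0.56)) ≈ (0.9110, 0.7404)

0.9110, 0.7404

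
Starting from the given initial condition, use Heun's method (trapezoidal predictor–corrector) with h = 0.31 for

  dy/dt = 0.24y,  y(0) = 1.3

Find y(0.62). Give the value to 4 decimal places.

Heun: k1 = f(t_n, y_n); k2 = f(t_n + h, y_n + h·k1); y_{n+1} = y_n + (h/2)·(k1 + k2).
t=0.000000, y=1.300000:
  k1 = f(0.000000, 1.300000) = 0.312000
  k2 = f(0.310000, 1.396720) = 0.335213
  y ← 1.300000 + (0.31/2)·(0.312000 + 0.335213) = 1.400318
t=0.310000, y=1.400318:
  k1 = f(0.310000, 1.400318) = 0.336076
  k2 = f(0.620000, 1.504502) = 0.361080
  y ← 1.400318 + (0.31/2)·(0.336076 + 0.361080) = 1.508377
y(0.62) ≈ 1.5084

1.5084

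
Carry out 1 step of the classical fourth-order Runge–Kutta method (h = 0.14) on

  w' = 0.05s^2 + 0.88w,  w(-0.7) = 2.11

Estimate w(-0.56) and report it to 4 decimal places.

RK4: k1 = f(s_n, w_n); k2 = f(s_n + h/2, w_n + (h/2)·k1); k3 = f(s_n + h/2, w_n + (h/2)·k2); k4 = f(s_n + h, w_n + h·k3); w_{n+1} = w_n + (h/6)·(k1 + 2k2 + 2k3 + k4).
s=-0.700000, w=2.110000:
  k1 = f(-0.700000, 2.110000) = 1.881300
  k2 = f(-0.630000, 2.241691) = 1.992533
  k3 = f(-0.630000, 2.249477) = 1.999385
  k4 = f(-0.560000, 2.389914) = 2.118804
  w ← 2.110000 + (0.14/6)·(k1 + 2k2 + 2k3 + k4) = 2.389625
w(-0.56) ≈ 2.3896

2.3896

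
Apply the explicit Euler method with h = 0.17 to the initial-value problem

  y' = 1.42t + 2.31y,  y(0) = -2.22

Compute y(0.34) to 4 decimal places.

Euler: y_{n+1} = y_n + h·f(t_n, y_n).
t=0.000000, y=-2.220000: f=-5.128200 → y ← -2.220000 + 0.17·(-5.128200) = -3.091794
t=0.170000, y=-3.091794: f=-6.900644 → y ← -3.091794 + 0.17·(-6.900644) = -4.264904
y(0.34) ≈ -4.2649

-4.2649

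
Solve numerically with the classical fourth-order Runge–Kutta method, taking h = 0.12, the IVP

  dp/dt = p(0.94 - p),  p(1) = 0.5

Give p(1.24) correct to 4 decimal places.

RK4: k1 = f(t_n, p_n); k2 = f(t_n + h/2, p_n + (h/2)·k1); k3 = f(t_n + h/2, p_n + (h/2)·k2); k4 = f(t_n + h, p_n + h·k3); p_{n+1} = p_n + (h/6)·(k1 + 2k2 + 2k3 + k4).
t=1.000000, p=0.500000:
  k1 = f(1.000000, 0.500000) = 0.220000
  k2 = f(1.060000, 0.513200) = 0.219034
  k3 = f(1.060000, 0.513142) = 0.219039
  k4 = f(1.120000, 0.526285) = 0.217732
  p ← 0.500000 + (0.12/6)·(k1 + 2k2 + 2k3 + k4) = 0.526278
t=1.120000, p=0.526278:
  k1 = f(1.120000, 0.526278) = 0.217733
  k2 = f(1.180000, 0.539342) = 0.216092
  k3 = f(1.180000, 0.539243) = 0.216105
  k4 = f(1.240000, 0.552210) = 0.214141
  p ← 0.526278 + (0.12/6)·(k1 + 2k2 + 2k3 + k4) = 0.552203
p(1.24) ≈ 0.5522

0.5522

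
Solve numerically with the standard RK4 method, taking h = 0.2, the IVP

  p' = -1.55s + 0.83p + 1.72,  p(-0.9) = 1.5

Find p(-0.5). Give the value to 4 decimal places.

3.4294

RK4: k1 = f(s_n, p_n); k2 = f(s_n + h/2, p_n + (h/2)·k1); k3 = f(s_n + h/2, p_n + (h/2)·k2); k4 = f(s_n + h, p_n + h·k3); p_{n+1} = p_n + (h/6)·(k1 + 2k2 + 2k3 + k4).
s=-0.900000, p=1.500000:
  k1 = f(-0.900000, 1.500000) = 4.360000
  k2 = f(-0.800000, 1.936000) = 4.566880
  k3 = f(-0.800000, 1.956688) = 4.584051
  k4 = f(-0.700000, 2.416810) = 4.810952
  p ← 1.500000 + (0.2/6)·(k1 + 2k2 + 2k3 + k4) = 2.415760
s=-0.700000, p=2.415760:
  k1 = f(-0.700000, 2.415760) = 4.810081
  k2 = f(-0.600000, 2.896769) = 5.054318
  k3 = f(-0.600000, 2.921192) = 5.074590
  k4 = f(-0.500000, 3.430678) = 5.342463
  p ← 2.415760 + (0.2/6)·(k1 + 2k2 + 2k3 + k4) = 3.429439
p(-0.5) ≈ 3.4294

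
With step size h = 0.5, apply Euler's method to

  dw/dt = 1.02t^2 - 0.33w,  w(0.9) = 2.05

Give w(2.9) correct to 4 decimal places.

Euler: w_{n+1} = w_n + h·f(t_n, w_n).
t=0.900000, w=2.050000: f=0.149700 → w ← 2.050000 + 0.5·0.149700 = 2.124850
t=1.400000, w=2.124850: f=1.297999 → w ← 2.124850 + 0.5·1.297999 = 2.773850
t=1.900000, w=2.773850: f=2.766830 → w ← 2.773850 + 0.5·2.766830 = 4.157265
t=2.400000, w=4.157265: f=4.503303 → w ← 4.157265 + 0.5·4.503303 = 6.408916
w(2.9) ≈ 6.4089

6.4089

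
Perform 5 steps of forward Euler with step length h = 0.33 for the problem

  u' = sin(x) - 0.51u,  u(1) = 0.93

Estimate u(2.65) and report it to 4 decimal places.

1.4070

Euler: u_{n+1} = u_n + h·f(x_n, u_n).
x=1.000000, u=0.930000: f=0.367171 → u ← 0.930000 + 0.33·0.367171 = 1.051166
x=1.330000, u=1.051166: f=0.435054 → u ← 1.051166 + 0.33·0.435054 = 1.194734
x=1.660000, u=1.194734: f=0.386710 → u ← 1.194734 + 0.33·0.386710 = 1.322348
x=1.990000, u=1.322348: f=0.239016 → u ← 1.322348 + 0.33·0.239016 = 1.401223
x=2.320000, u=1.401223: f=0.017607 → u ← 1.401223 + 0.33·0.017607 = 1.407034
u(2.65) ≈ 1.4070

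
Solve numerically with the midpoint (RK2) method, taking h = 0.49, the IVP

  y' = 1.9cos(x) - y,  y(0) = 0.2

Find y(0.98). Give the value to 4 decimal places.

0.9941

Midpoint: k1 = f(x_n, y_n); k2 = f(x_n + h/2, y_n + (h/2)·k1); y_{n+1} = y_n + h·k2.
x=0.000000, y=0.200000:
  k1 = f(0.000000, 0.200000) = 1.700000
  k2 = f(0.245000, 0.616500) = 1.226761
  y ← 0.200000 + 0.49·1.226761 = 0.801113
x=0.490000, y=0.801113:
  k1 = f(0.490000, 0.801113) = 0.875320
  k2 = f(0.735000, 1.015566) = 0.393912
  y ← 0.801113 + 0.49·0.393912 = 0.994130
y(0.98) ≈ 0.9941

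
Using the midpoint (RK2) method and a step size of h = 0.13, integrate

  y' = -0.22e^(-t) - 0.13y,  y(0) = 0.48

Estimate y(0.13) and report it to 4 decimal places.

Midpoint: k1 = f(t_n, y_n); k2 = f(t_n + h/2, y_n + (h/2)·k1); y_{n+1} = y_n + h·k2.
t=0.000000, y=0.480000:
  k1 = f(0.000000, 0.480000) = -0.282400
  k2 = f(0.065000, 0.461644) = -0.266169
  y ← 0.480000 + 0.13·(-0.266169) = 0.445398
y(0.13) ≈ 0.4454

0.4454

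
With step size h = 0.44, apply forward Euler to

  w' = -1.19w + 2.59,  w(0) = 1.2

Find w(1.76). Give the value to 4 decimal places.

Euler: w_{n+1} = w_n + h·f(t_n, w_n).
t=0.000000, w=1.200000: f=1.162000 → w ← 1.200000 + 0.44·1.162000 = 1.711280
t=0.440000, w=1.711280: f=0.553577 → w ← 1.711280 + 0.44·0.553577 = 1.954854
t=0.880000, w=1.954854: f=0.263724 → w ← 1.954854 + 0.44·0.263724 = 2.070892
t=1.320000, w=2.070892: f=0.125638 → w ← 2.070892 + 0.44·0.125638 = 2.126173
w(1.76) ≈ 2.1262

2.1262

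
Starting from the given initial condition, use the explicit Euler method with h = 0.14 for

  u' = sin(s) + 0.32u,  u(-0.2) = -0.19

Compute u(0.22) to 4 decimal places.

-0.2446

Euler: u_{n+1} = u_n + h·f(s_n, u_n).
s=-0.200000, u=-0.190000: f=-0.259469 → u ← -0.190000 + 0.14·(-0.259469) = -0.226326
s=-0.060000, u=-0.226326: f=-0.132388 → u ← -0.226326 + 0.14·(-0.132388) = -0.244860
s=0.080000, u=-0.244860: f=0.001559 → u ← -0.244860 + 0.14·0.001559 = -0.244642
u(0.22) ≈ -0.2446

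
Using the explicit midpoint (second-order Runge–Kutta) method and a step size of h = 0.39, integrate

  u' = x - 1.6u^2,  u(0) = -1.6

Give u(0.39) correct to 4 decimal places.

Midpoint: k1 = f(x_n, u_n); k2 = f(x_n + h/2, u_n + (h/2)·k1); u_{n+1} = u_n + h·k2.
x=0.000000, u=-1.600000:
  k1 = f(0.000000, -1.600000) = -4.096000
  k2 = f(0.195000, -2.398720) = -9.011172
  u ← -1.600000 + 0.39·(-9.011172) = -5.114357
u(0.39) ≈ -5.1144

-5.1144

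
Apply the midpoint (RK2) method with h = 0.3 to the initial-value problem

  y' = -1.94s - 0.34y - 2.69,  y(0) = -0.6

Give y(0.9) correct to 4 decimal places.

-3.2428

Midpoint: k1 = f(s_n, y_n); k2 = f(s_n + h/2, y_n + (h/2)·k1); y_{n+1} = y_n + h·k2.
s=0.000000, y=-0.600000:
  k1 = f(0.000000, -0.600000) = -2.486000
  k2 = f(0.150000, -0.972900) = -2.650214
  y ← -0.600000 + 0.3·(-2.650214) = -1.395064
s=0.300000, y=-1.395064:
  k1 = f(0.300000, -1.395064) = -2.797678
  k2 = f(0.450000, -1.814716) = -2.945997
  y ← -1.395064 + 0.3·(-2.945997) = -2.278863
s=0.600000, y=-2.278863:
  k1 = f(0.600000, -2.278863) = -3.079187
  k2 = f(0.750000, -2.740741) = -3.213148
  y ← -2.278863 + 0.3·(-3.213148) = -3.242808
y(0.9) ≈ -3.2428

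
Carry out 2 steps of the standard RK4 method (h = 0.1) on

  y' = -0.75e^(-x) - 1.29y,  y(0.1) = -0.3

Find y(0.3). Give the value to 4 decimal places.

RK4: k1 = f(x_n, y_n); k2 = f(x_n + h/2, y_n + (h/2)·k1); k3 = f(x_n + h/2, y_n + (h/2)·k2); k4 = f(x_n + h, y_n + h·k3); y_{n+1} = y_n + (h/6)·(k1 + 2k2 + 2k3 + k4).
x=0.100000, y=-0.300000:
  k1 = f(0.100000, -0.300000) = -0.291628
  k2 = f(0.150000, -0.314581) = -0.239721
  k3 = f(0.150000, -0.311986) = -0.243069
  k4 = f(0.200000, -0.324307) = -0.195692
  y ← -0.300000 + (0.1/6)·(k1 + 2k2 + 2k3 + k4) = -0.324215
x=0.200000, y=-0.324215:
  k1 = f(0.200000, -0.324215) = -0.195811
  k2 = f(0.250000, -0.334006) = -0.153233
  k3 = f(0.250000, -0.331877) = -0.155980
  k4 = f(0.300000, -0.339813) = -0.117255
  y ← -0.324215 + (0.1/6)·(k1 + 2k2 + 2k3 + k4) = -0.339740
y(0.3) ≈ -0.3397

-0.3397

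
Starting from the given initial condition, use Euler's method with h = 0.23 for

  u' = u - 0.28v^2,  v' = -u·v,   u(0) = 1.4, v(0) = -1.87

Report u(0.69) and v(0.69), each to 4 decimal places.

Euler on (u,v): u_{n+1} = u_n + h·u', v_{n+1} = v_n + h·v'.
0.000000: (1.400000, -1.870000); f=(0.420868, 2.618000) → (1.496800, -1.267860)
0.230000: (1.496800, -1.267860); f=(1.046708, 1.897732) → (1.737543, -0.831382)
0.460000: (1.737543, -0.831382); f=(1.544008, 1.444561) → (2.092664, -0.499133)
(u(0.69), v(0.69)) ≈ (2.0927, -0.4991)

2.0927, -0.4991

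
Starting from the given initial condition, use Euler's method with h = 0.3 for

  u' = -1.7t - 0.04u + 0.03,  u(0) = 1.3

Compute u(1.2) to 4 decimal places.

0.3634

Euler: u_{n+1} = u_n + h·f(t_n, u_n).
t=0.000000, u=1.300000: f=-0.022000 → u ← 1.300000 + 0.3·(-0.022000) = 1.293400
t=0.300000, u=1.293400: f=-0.531736 → u ← 1.293400 + 0.3·(-0.531736) = 1.133879
t=0.600000, u=1.133879: f=-1.035355 → u ← 1.133879 + 0.3·(-1.035355) = 0.823273
t=0.900000, u=0.823273: f=-1.532931 → u ← 0.823273 + 0.3·(-1.532931) = 0.363393
u(1.2) ≈ 0.3634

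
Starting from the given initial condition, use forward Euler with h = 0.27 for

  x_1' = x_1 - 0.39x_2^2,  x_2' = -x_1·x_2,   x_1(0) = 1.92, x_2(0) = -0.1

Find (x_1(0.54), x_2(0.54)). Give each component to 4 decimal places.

Euler on (x_1,x_2): x_1_{n+1} = x_1_n + h·x_1', x_2_{n+1} = x_2_n + h·x_2'.
0.000000: (1.920000, -0.100000); f=(1.916100, 0.192000) → (2.437347, -0.048160)
0.270000: (2.437347, -0.048160); f=(2.436442, 0.117383) → (3.095186, -0.016467)
(x_1(0.54), x_2(0.54)) ≈ (3.0952, -0.0165)

3.0952, -0.0165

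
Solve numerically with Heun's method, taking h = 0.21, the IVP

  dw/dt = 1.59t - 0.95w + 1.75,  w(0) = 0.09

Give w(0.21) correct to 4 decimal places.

0.4397

Heun: k1 = f(t_n, w_n); k2 = f(t_n + h, w_n + h·k1); w_{n+1} = w_n + (h/2)·(k1 + k2).
t=0.000000, w=0.090000:
  k1 = f(0.000000, 0.090000) = 1.664500
  k2 = f(0.210000, 0.439545) = 1.666332
  w ← 0.090000 + (0.21/2)·(1.664500 + 1.666332) = 0.439737
w(0.21) ≈ 0.4397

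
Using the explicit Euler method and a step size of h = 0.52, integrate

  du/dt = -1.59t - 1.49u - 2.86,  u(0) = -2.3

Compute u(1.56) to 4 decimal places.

Euler: u_{n+1} = u_n + h·f(t_n, u_n).
t=0.000000, u=-2.300000: f=0.567000 → u ← -2.300000 + 0.52·0.567000 = -2.005160
t=0.520000, u=-2.005160: f=-0.699112 → u ← -2.005160 + 0.52·(-0.699112) = -2.368698
t=1.040000, u=-2.368698: f=-0.984240 → u ← -2.368698 + 0.52·(-0.984240) = -2.880503
u(1.56) ≈ -2.8805

-2.8805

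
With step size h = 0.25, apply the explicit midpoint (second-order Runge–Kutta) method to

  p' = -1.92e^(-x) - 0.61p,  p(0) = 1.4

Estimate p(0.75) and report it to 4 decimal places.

Midpoint: k1 = f(x_n, p_n); k2 = f(x_n + h/2, p_n + (h/2)·k1); p_{n+1} = p_n + h·k2.
x=0.000000, p=1.400000:
  k1 = f(0.000000, 1.400000) = -2.774000
  k2 = f(0.125000, 1.053250) = -2.336877
  p ← 1.400000 + 0.25·(-2.336877) = 0.815781
x=0.250000, p=0.815781:
  k1 = f(0.250000, 0.815781) = -1.992924
  k2 = f(0.375000, 0.566665) = -1.665261
  p ← 0.815781 + 0.25·(-1.665261) = 0.399466
x=0.500000, p=0.399466:
  k1 = f(0.500000, 0.399466) = -1.408213
  k2 = f(0.625000, 0.223439) = -1.164000
  p ← 0.399466 + 0.25·(-1.164000) = 0.108466
p(0.75) ≈ 0.1085

0.1085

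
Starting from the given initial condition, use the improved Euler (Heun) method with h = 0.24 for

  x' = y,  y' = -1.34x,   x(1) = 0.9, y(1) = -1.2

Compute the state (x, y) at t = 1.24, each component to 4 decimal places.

0.5773, -1.4431

Heun on (x,y): k1 = f(t_n, state_n); k2 = f(t_n + h, state_n + h·k1); state_{n+1} = state_n + (h/2)·(k1 + k2).
1.000000: (0.900000, -1.200000)
  k1 = (-1.200000, -1.206000)
  predictor → (0.612000, -1.489440)
  k2 = (-1.489440, -0.820080)
  → (0.577267, -1.443130)
(x(1.24), y(1.24)) ≈ (0.5773, -1.4431)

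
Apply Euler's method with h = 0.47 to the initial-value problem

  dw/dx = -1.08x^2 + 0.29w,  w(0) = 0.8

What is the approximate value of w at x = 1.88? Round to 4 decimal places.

Euler: w_{n+1} = w_n + h·f(x_n, w_n).
x=0.000000, w=0.800000: f=0.232000 → w ← 0.800000 + 0.47·0.232000 = 0.909040
x=0.470000, w=0.909040: f=0.025050 → w ← 0.909040 + 0.47·0.025050 = 0.920813
x=0.940000, w=0.920813: f=-0.687252 → w ← 0.920813 + 0.47·(-0.687252) = 0.597805
x=1.410000, w=0.597805: f=-1.973785 → w ← 0.597805 + 0.47·(-1.973785) = -0.329874
w(1.88) ≈ -0.3299

-0.3299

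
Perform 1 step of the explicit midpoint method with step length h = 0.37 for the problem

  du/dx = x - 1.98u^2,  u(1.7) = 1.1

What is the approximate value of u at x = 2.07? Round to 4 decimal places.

1.1063

Midpoint: k1 = f(x_n, u_n); k2 = f(x_n + h/2, u_n + (h/2)·k1); u_{n+1} = u_n + h·k2.
x=1.700000, u=1.100000:
  k1 = f(1.700000, 1.100000) = -0.695800
  k2 = f(1.885000, 0.971277) = 0.017110
  u ← 1.100000 + 0.37·0.017110 = 1.106331
u(2.07) ≈ 1.1063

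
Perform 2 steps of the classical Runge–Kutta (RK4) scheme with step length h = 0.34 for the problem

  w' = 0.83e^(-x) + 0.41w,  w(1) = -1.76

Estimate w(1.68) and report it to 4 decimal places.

-2.1494

RK4: k1 = f(x_n, w_n); k2 = f(x_n + h/2, w_n + (h/2)·k1); k3 = f(x_n + h/2, w_n + (h/2)·k2); k4 = f(x_n + h, w_n + h·k3); w_{n+1} = w_n + (h/6)·(k1 + 2k2 + 2k3 + k4).
x=1.000000, w=-1.760000:
  k1 = f(1.000000, -1.760000) = -0.416260
  k2 = f(1.170000, -1.830764) = -0.493009
  k3 = f(1.170000, -1.843811) = -0.498358
  k4 = f(1.340000, -1.929442) = -0.573739
  w ← -1.760000 + (0.34/6)·(k1 + 2k2 + 2k3 + k4) = -1.928455
x=1.340000, w=-1.928455:
  k1 = f(1.340000, -1.928455) = -0.573335
  k2 = f(1.510000, -2.025922) = -0.647273
  k3 = f(1.510000, -2.038491) = -0.652426
  k4 = f(1.680000, -2.150280) = -0.726924
  w ← -1.928455 + (0.34/6)·(k1 + 2k2 + 2k3 + k4) = -2.149435
w(1.68) ≈ -2.1494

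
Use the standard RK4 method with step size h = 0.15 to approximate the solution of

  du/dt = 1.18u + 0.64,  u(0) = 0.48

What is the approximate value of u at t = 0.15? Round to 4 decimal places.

0.6780

RK4: k1 = f(t_n, u_n); k2 = f(t_n + h/2, u_n + (h/2)·k1); k3 = f(t_n + h/2, u_n + (h/2)·k2); k4 = f(t_n + h, u_n + h·k3); u_{n+1} = u_n + (h/6)·(k1 + 2k2 + 2k3 + k4).
t=0.000000, u=0.480000:
  k1 = f(0.000000, 0.480000) = 1.206400
  k2 = f(0.075000, 0.570480) = 1.313166
  k3 = f(0.075000, 0.578487) = 1.322615
  k4 = f(0.150000, 0.678392) = 1.440503
  u ← 0.480000 + (0.15/6)·(k1 + 2k2 + 2k3 + k4) = 0.677962
u(0.15) ≈ 0.6780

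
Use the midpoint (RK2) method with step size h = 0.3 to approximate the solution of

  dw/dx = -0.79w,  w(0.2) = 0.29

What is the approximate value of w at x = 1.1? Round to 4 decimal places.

0.1436

Midpoint: k1 = f(x_n, w_n); k2 = f(x_n + h/2, w_n + (h/2)·k1); w_{n+1} = w_n + h·k2.
x=0.200000, w=0.290000:
  k1 = f(0.200000, 0.290000) = -0.229100
  k2 = f(0.350000, 0.255635) = -0.201952
  w ← 0.290000 + 0.3·(-0.201952) = 0.229415
x=0.500000, w=0.229415:
  k1 = f(0.500000, 0.229415) = -0.181237
  k2 = f(0.650000, 0.202229) = -0.159761
  w ← 0.229415 + 0.3·(-0.159761) = 0.181486
x=0.800000, w=0.181486:
  k1 = f(0.800000, 0.181486) = -0.143374
  k2 = f(0.950000, 0.159980) = -0.126384
  w ← 0.181486 + 0.3·(-0.126384) = 0.143571
w(1.1) ≈ 0.1436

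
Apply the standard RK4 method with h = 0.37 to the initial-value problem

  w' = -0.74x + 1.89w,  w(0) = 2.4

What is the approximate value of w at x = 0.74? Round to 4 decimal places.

RK4: k1 = f(x_n, w_n); k2 = f(x_n + h/2, w_n + (h/2)·k1); k3 = f(x_n + h/2, w_n + (h/2)·k2); k4 = f(x_n + h, w_n + h·k3); w_{n+1} = w_n + (h/6)·(k1 + 2k2 + 2k3 + k4).
x=0.000000, w=2.400000:
  k1 = f(0.000000, 2.400000) = 4.536000
  k2 = f(0.185000, 3.239160) = 5.985112
  k3 = f(0.185000, 3.507246) = 6.491795
  k4 = f(0.370000, 4.801964) = 8.801912
  w ← 2.400000 + (0.37/6)·(k1 + 2k2 + 2k3 + k4) = 4.761323
x=0.370000, w=4.761323:
  k1 = f(0.370000, 4.761323) = 8.725101
  k2 = f(0.555000, 6.375467) = 11.638932
  k3 = f(0.555000, 6.914526) = 12.657753
  k4 = f(0.740000, 9.444692) = 17.302867
  w ← 4.761323 + (0.37/6)·(k1 + 2k2 + 2k3 + k4) = 9.362972
w(0.74) ≈ 9.3630

9.3630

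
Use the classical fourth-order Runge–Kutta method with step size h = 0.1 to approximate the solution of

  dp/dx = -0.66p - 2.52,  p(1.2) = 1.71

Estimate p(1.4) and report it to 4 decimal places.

1.0264

RK4: k1 = f(x_n, p_n); k2 = f(x_n + h/2, p_n + (h/2)·k1); k3 = f(x_n + h/2, p_n + (h/2)·k2); k4 = f(x_n + h, p_n + h·k3); p_{n+1} = p_n + (h/6)·(k1 + 2k2 + 2k3 + k4).
x=1.200000, p=1.710000:
  k1 = f(1.200000, 1.710000) = -3.648600
  k2 = f(1.250000, 1.527570) = -3.528196
  k3 = f(1.250000, 1.533590) = -3.532170
  k4 = f(1.300000, 1.356783) = -3.415477
  p ← 1.710000 + (0.1/6)·(k1 + 2k2 + 2k3 + k4) = 1.356920
x=1.300000, p=1.356920:
  k1 = f(1.300000, 1.356920) = -3.415567
  k2 = f(1.350000, 1.186142) = -3.302853
  k3 = f(1.350000, 1.191777) = -3.306573
  k4 = f(1.400000, 1.026263) = -3.197333
  p ← 1.356920 + (0.1/6)·(k1 + 2k2 + 2k3 + k4) = 1.026391
p(1.4) ≈ 1.0264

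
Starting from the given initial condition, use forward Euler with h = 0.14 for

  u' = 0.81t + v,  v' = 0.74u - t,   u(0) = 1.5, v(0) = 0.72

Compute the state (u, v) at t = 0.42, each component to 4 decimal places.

Euler on (u,v): u_{n+1} = u_n + h·u', v_{n+1} = v_n + h·v'.
0.000000: (1.500000, 0.720000); f=(0.720000, 1.110000) → (1.600800, 0.875400)
0.140000: (1.600800, 0.875400); f=(0.988800, 1.044592) → (1.739232, 1.021643)
0.280000: (1.739232, 1.021643); f=(1.248443, 1.007032) → (1.914014, 1.162627)
(u(0.42), v(0.42)) ≈ (1.9140, 1.1626)

1.9140, 1.1626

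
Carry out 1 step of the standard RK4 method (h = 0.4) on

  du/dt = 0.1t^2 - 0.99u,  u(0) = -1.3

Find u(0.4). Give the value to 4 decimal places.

RK4: k1 = f(t_n, u_n); k2 = f(t_n + h/2, u_n + (h/2)·k1); k3 = f(t_n + h/2, u_n + (h/2)·k2); k4 = f(t_n + h, u_n + h·k3); u_{n+1} = u_n + (h/6)·(k1 + 2k2 + 2k3 + k4).
t=0.000000, u=-1.300000:
  k1 = f(0.000000, -1.300000) = 1.287000
  k2 = f(0.200000, -1.042600) = 1.036174
  k3 = f(0.200000, -1.092765) = 1.085838
  k4 = f(0.400000, -0.865665) = 0.873008
  u ← -1.300000 + (0.4/6)·(k1 + 2k2 + 2k3 + k4) = -0.873065
u(0.4) ≈ -0.8731

-0.8731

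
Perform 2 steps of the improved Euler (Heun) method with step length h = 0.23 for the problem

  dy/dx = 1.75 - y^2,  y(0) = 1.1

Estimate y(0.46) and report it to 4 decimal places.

1.2457

Heun: k1 = f(x_n, y_n); k2 = f(x_n + h, y_n + h·k1); y_{n+1} = y_n + (h/2)·(k1 + k2).
x=0.000000, y=1.100000:
  k1 = f(0.000000, 1.100000) = 0.540000
  k2 = f(0.230000, 1.224200) = 0.251334
  y ← 1.100000 + (0.23/2)·(0.540000 + 0.251334) = 1.191003
x=0.230000, y=1.191003:
  k1 = f(0.230000, 1.191003) = 0.331511
  k2 = f(0.460000, 1.267251) = 0.144075
  y ← 1.191003 + (0.23/2)·(0.331511 + 0.144075) = 1.245696
y(0.46) ≈ 1.2457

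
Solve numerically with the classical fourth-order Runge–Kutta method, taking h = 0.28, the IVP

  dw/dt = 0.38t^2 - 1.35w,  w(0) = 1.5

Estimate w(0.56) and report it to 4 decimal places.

0.7231

RK4: k1 = f(t_n, w_n); k2 = f(t_n + h/2, w_n + (h/2)·k1); k3 = f(t_n + h/2, w_n + (h/2)·k2); k4 = f(t_n + h, w_n + h·k3); w_{n+1} = w_n + (h/6)·(k1 + 2k2 + 2k3 + k4).
t=0.000000, w=1.500000:
  k1 = f(0.000000, 1.500000) = -2.025000
  k2 = f(0.140000, 1.216500) = -1.634827
  k3 = f(0.140000, 1.271124) = -1.708570
  k4 = f(0.280000, 1.021600) = -1.349369
  w ← 1.500000 + (0.28/6)·(k1 + 2k2 + 2k3 + k4) = 1.030479
t=0.280000, w=1.030479:
  k1 = f(0.280000, 1.030479) = -1.361355
  k2 = f(0.420000, 0.839889) = -1.066819
  k3 = f(0.420000, 0.881124) = -1.122486
  k4 = f(0.560000, 0.716183) = -0.847679
  w ← 1.030479 + (0.28/6)·(k1 + 2k2 + 2k3 + k4) = 0.723056
w(0.56) ≈ 0.7231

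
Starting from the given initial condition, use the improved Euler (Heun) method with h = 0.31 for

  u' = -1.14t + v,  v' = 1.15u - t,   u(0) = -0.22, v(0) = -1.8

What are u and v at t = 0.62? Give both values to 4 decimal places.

Heun on (u,v): k1 = f(t_n, state_n); k2 = f(t_n + h, state_n + h·k1); state_{n+1} = state_n + (h/2)·(k1 + k2).
0.000000: (-0.220000, -1.800000)
  k1 = (-1.800000, -0.253000)
  predictor → (-0.778000, -1.878430)
  k2 = (-2.231830, -1.204700)
  → (-0.844934, -2.025943)
0.310000: (-0.844934, -2.025943)
  k1 = (-2.379344, -1.281674)
  predictor → (-1.582530, -2.423262)
  k2 = (-3.130062, -2.439910)
  → (-1.698892, -2.602789)
(u(0.62), v(0.62)) ≈ (-1.6989, -2.6028)

-1.6989, -2.6028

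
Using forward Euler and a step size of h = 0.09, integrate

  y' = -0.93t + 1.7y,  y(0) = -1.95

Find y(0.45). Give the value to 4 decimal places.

-4.0613

Euler: y_{n+1} = y_n + h·f(t_n, y_n).
t=0.000000, y=-1.950000: f=-3.315000 → y ← -1.950000 + 0.09·(-3.315000) = -2.248350
t=0.090000, y=-2.248350: f=-3.905895 → y ← -2.248350 + 0.09·(-3.905895) = -2.599881
t=0.180000, y=-2.599881: f=-4.587197 → y ← -2.599881 + 0.09·(-4.587197) = -3.012728
t=0.270000, y=-3.012728: f=-5.372738 → y ← -3.012728 + 0.09·(-5.372738) = -3.496275
t=0.360000, y=-3.496275: f=-6.278467 → y ← -3.496275 + 0.09·(-6.278467) = -4.061337
y(0.45) ≈ -4.0613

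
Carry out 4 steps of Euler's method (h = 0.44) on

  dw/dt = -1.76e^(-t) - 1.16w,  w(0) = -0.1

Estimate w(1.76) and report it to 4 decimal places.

Euler: w_{n+1} = w_n + h·f(t_n, w_n).
t=0.000000, w=-0.100000: f=-1.644000 → w ← -0.100000 + 0.44·(-1.644000) = -0.823360
t=0.440000, w=-0.823360: f=-0.178407 → w ← -0.823360 + 0.44·(-0.178407) = -0.901859
t=0.880000, w=-0.901859: f=0.316138 → w ← -0.901859 + 0.44·0.316138 = -0.762758
t=1.320000, w=-0.762758: f=0.414641 → w ← -0.762758 + 0.44·0.414641 = -0.580316
w(1.76) ≈ -0.5803

-0.5803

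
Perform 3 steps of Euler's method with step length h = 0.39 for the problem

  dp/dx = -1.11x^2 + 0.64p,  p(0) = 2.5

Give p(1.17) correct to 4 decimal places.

Euler: p_{n+1} = p_n + h·f(x_n, p_n).
x=0.000000, p=2.500000: f=1.600000 → p ← 2.500000 + 0.39·1.600000 = 3.124000
x=0.390000, p=3.124000: f=1.830529 → p ← 3.124000 + 0.39·1.830529 = 3.837906
x=0.780000, p=3.837906: f=1.780936 → p ← 3.837906 + 0.39·1.780936 = 4.532471
p(1.17) ≈ 4.5325

4.5325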